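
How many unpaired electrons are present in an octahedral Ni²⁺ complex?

2

Ni²⁺: group 10, so d-count = 10 − 2 = 8.
Configuration: t₂g⁶ eg², giving 2 unpaired electrons.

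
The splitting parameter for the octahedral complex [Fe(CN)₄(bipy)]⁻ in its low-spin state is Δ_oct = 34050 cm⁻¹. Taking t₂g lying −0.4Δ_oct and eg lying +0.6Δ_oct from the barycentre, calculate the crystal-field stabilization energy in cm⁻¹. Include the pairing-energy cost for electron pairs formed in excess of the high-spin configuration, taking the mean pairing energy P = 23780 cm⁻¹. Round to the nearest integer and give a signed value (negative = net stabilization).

-20540

Ligand charges: 4×(-1) from CN⁻ and 1×(+0) from bipy sum to -4; with overall charge -1, Fe is +3.
Fe is in group 8, so Fe³⁺ is d⁵ (8 − 3 = 5).
The d⁵ electrons fill as t₂g⁵ eg⁰.
The orbital stabilization is -2.0Δ_oct = -2.0 × 34050 = -68100 cm⁻¹.
Pairing penalty: 2 pairs vs 0 in the high-spin reference → 2 extra × P = 47560 cm⁻¹.
Net CFSE = -68100 + 47560 = -20540 cm⁻¹.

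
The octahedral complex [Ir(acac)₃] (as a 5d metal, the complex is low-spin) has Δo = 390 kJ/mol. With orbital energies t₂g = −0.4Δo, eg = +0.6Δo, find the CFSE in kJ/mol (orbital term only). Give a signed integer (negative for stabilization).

Each acac⁻ contributes -1; 3 × (-1) = -3. With overall charge +0, Ir is in the +3 oxidation state.
Ir³⁺: group 9, so d-count = 9 − 3 = 6.
The d⁶ electrons fill as t₂g⁶ eg⁰.
The orbital stabilization is -2.4Δo = -2.4 × 390 = -936 kJ/mol.

-936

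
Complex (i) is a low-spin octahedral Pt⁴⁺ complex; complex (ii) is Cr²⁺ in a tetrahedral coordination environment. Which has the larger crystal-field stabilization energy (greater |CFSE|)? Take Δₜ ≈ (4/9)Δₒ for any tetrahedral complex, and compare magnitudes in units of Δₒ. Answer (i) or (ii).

(i): Pt sits in group 10; removing 4 electrons leaves Pt⁴⁺ with 10 − 4 = 6 d electrons; t2g^6 e_g^0, CFSE = -2.4Δₒ.
(ii): Cr sits in group 6; removing 2 electrons leaves Cr²⁺ with 6 − 2 = 4 d electrons; Tetrahedral fields are weak (Δₜ ≈ 4/9 Δₒ), so electrons fill high-spin; e² t₂², CFSE = -0.4Δₜ ≈ -0.18Δₒ.
So (i) has the larger |CFSE|.

(i)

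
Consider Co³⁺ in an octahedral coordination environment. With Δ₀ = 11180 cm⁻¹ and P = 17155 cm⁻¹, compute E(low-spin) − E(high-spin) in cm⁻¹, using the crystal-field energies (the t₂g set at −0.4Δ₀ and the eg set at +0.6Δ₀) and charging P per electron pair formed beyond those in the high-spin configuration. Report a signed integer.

Co is in group 9, so Co³⁺ is d⁶ (9 − 3 = 6).
In the high-spin limit (t₂g⁴ eg²) the orbital term is -0.4Δ₀ = -4472 cm⁻¹, with no excess pairing.
For low-spin the configuration is t₂g⁶ eg⁰: orbital energy -2.4 × 11180 = -26832 cm⁻¹, and 2 additional pairs relative to high-spin add 34310 cm⁻¹, giving 7478 cm⁻¹.
Thus E(LS) − E(HS) = 11950 cm⁻¹.

11950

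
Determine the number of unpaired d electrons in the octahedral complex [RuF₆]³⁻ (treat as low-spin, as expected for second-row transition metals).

Each F⁻ contributes -1; 6 × (-1) = -6. With overall charge -3, Ru is in the +3 oxidation state.
Ru is in group 8, so Ru³⁺ is d⁵ (8 − 3 = 5).
Configuration: t2g^5 e_g^0, giving 1 unpaired electron.

1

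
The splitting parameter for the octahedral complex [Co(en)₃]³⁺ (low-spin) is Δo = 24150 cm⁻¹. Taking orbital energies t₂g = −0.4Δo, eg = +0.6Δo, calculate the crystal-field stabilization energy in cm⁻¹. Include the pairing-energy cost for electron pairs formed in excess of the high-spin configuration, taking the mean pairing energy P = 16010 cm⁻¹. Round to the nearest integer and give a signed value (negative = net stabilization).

en is neutral, so the +3 overall charge sits on Co: oxidation state +3.
Co³⁺: group 9, so d-count = 9 − 3 = 6.
The d⁶ electrons fill as t₂g⁶ eg⁰.
The orbital stabilization is -2.4Δo = -2.4 × 24150 = -57960 cm⁻¹.
Pairing penalty: 3 pairs vs 1 in the high-spin reference → 2 extra × P = 32020 cm⁻¹.
Net CFSE = -57960 + 32020 = -25940 cm⁻¹.

-25940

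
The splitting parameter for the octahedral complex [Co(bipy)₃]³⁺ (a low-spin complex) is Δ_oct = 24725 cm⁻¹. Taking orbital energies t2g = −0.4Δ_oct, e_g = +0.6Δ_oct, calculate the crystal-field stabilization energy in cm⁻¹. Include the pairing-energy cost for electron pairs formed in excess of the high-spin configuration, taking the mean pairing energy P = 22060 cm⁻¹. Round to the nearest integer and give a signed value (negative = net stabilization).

-15220

bipy is neutral, so the +3 overall charge sits on Co: oxidation state +3.
Co sits in group 9; removing 3 electrons leaves Co³⁺ with 9 − 3 = 6 d electrons.
The d⁶ electrons fill as t2g^6 e_g^0.
CFSE(orbital) = 6×(-0.4Δ_oct) + 0×(0.6Δ_oct) = -2.4Δ_oct; with Δ_oct = 24725 cm⁻¹ that is -59340 cm⁻¹.
Pairing penalty: 3 pairs vs 1 in the high-spin reference → 2 extra × P = 44120 cm⁻¹.
Net CFSE = -59340 + 44120 = -15220 cm⁻¹.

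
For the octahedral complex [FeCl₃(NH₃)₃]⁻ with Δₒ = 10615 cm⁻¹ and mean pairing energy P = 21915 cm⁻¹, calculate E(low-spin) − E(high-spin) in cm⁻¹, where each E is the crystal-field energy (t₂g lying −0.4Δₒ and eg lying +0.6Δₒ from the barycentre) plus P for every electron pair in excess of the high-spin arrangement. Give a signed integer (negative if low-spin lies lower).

Ligand charges: 3×(-1) from Cl⁻ and 3×(+0) from NH₃ sum to -3; with overall charge -1, Fe is +2.
Fe sits in group 8; removing 2 electrons leaves Fe²⁺ with 8 − 2 = 6 d electrons.
High-spin d⁶ fills as t₂g⁴ eg² with CFSE 4(−0.4) + 2(+0.6) = -0.4Δₒ = -4246 cm⁻¹.
Low-spin t₂g⁶ eg⁰ gives -2.4Δₒ = -25476 cm⁻¹, but forming 2 extra pairs costs 2P = 43830 cm⁻¹, so E(LS) = -25476 + 43830 = 18354 cm⁻¹.
E(LS) − E(HS) = 18354 − (-4246) = 22600 cm⁻¹.

22600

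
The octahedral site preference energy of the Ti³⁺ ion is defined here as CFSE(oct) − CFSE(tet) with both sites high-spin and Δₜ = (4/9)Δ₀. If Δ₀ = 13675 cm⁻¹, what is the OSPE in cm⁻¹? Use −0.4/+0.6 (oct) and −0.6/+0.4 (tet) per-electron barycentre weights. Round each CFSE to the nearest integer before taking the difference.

Ti sits in group 4; removing 3 electrons leaves Ti³⁺ with 4 − 3 = 1 d electrons.
Octahedral high-spin t₂g¹ eg⁰: CFSE = -0.4 × 13675 = -5470 cm⁻¹.
Tetrahedral: e¹ t₂⁰, CFSE = 1(−0.6) + 0(+0.4) = -0.6Δₜ = -0.6 × (4/9) × 13675 = -3647 cm⁻¹.
OSPE = CFSE(oct) − CFSE(tet) = -5470 − (-3647) = -1823 cm⁻¹.

-1823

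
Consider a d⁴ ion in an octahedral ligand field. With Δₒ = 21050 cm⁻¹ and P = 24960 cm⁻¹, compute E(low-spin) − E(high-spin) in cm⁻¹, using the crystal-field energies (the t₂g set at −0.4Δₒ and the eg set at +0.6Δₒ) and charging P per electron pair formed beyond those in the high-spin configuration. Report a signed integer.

3910

High-spin d⁴ fills as t₂g³ eg¹ with CFSE 3(−0.4) + 1(+0.6) = -0.6Δₒ = -12630 cm⁻¹.
Low-spin: t₂g⁴ eg⁰, orbital CFSE = -1.6Δₒ = -33680 cm⁻¹; plus 1 excess pair × P = +24960 cm⁻¹; total -8720 cm⁻¹.
E(LS) − E(HS) = -8720 − (-12630) = 3910 cm⁻¹.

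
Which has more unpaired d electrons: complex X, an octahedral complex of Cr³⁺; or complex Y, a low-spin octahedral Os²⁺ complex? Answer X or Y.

X

X: Group 6 minus oxidation state +3 gives a d³ configuration for Cr³⁺; t₂g³ eg⁰ → 3 unpaired.
Y: Group 8 minus oxidation state +2 gives a d⁶ configuration for Os²⁺; t₂g⁶ eg⁰ → 0 unpaired.
So X has more unpaired electrons.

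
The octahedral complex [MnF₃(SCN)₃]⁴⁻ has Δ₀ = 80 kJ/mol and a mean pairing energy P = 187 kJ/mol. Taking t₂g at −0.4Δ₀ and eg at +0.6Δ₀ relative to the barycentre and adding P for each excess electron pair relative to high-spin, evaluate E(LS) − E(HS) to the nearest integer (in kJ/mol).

Ligand charges: 3×(-1) from F⁻ and 3×(-1) from SCN⁻ sum to -6; with overall charge -4, Mn is +2.
Mn²⁺: group 7, so d-count = 7 − 2 = 5.
High-spin: t₂g³ eg², CFSE = 0.0Δ₀ = 0 kJ/mol.
For low-spin the configuration is t₂g⁵ eg⁰: orbital energy -2.0 × 80 = -160 kJ/mol, and 2 additional pairs relative to high-spin add 374 kJ/mol, giving 214 kJ/mol.
E(LS) − E(HS) = 214 − (0) = 214 kJ/mol.

214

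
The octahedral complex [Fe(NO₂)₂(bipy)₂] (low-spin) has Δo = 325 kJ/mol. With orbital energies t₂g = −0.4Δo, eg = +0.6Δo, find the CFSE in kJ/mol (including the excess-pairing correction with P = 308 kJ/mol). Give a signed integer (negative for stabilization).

Ligand charges: 2×(-1) from NO₂⁻ and 2×(+0) from bipy sum to -2; with overall charge +0, Fe is +2.
Fe is in group 8, so Fe²⁺ is d⁶ (8 − 2 = 6).
The d⁶ electrons fill as t₂g⁶ eg⁰.
The orbital stabilization is -2.4Δo = -2.4 × 325 = -780 kJ/mol.
High-spin d⁶ would be t₂g⁴ eg² with 1 pair; low-spin has 3, so 2 excess pairs cost +2P = +616 kJ/mol.
Net CFSE = -780 + 616 = -164 kJ/mol.

-164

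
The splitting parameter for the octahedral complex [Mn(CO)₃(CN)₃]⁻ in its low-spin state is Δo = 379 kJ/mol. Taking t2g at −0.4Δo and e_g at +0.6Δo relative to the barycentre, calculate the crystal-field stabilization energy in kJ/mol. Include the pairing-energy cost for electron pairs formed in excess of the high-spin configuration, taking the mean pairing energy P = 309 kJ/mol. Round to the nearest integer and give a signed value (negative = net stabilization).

-140

Ligand charges: 3×(+0) from CO and 3×(-1) from CN⁻ sum to -3; with overall charge -1, Mn is +2.
Mn is in group 7, so Mn²⁺ is d⁵ (7 − 2 = 5).
Configuration: t2g^5 e_g^0.
The orbital stabilization is -2.0Δo = -2.0 × 379 = -758 kJ/mol.
Pairing penalty: 2 pairs vs 0 in the high-spin reference → 2 extra × P = 618 kJ/mol.
Net CFSE = -758 + 618 = -140 kJ/mol.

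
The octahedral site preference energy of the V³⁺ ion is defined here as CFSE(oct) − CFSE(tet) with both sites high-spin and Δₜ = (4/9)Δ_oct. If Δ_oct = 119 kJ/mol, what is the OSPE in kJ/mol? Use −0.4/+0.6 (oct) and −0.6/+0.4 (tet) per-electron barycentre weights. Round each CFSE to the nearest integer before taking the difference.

-32

Group 5 minus oxidation state +3 gives a d² configuration for V³⁺.
Octahedral (high-spin): t2g^2 e_g^0, CFSE = 2(−0.4) + 0(+0.6) = -0.8Δ_oct = -0.8 × 119 = -95 kJ/mol.
Tetrahedral e^2 t2^0 gives -1.2Δₜ = -1.2 × (4/9) × 119 = -63 kJ/mol.
OSPE = -95 − (-63) = -32 kJ/mol.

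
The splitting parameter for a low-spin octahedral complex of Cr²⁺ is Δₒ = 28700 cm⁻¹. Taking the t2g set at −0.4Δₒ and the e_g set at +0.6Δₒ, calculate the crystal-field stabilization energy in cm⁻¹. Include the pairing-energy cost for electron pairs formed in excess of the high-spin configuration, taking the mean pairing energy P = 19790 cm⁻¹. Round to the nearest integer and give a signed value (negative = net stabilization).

Group 6 minus oxidation state +2 gives a d⁴ configuration for Cr²⁺.
Electron filling gives t2g^4 e_g^0.
CFSE(orbital) = 4×(-0.4Δₒ) + 0×(0.6Δₒ) = -1.6Δₒ; with Δₒ = 28700 cm⁻¹ that is -45920 cm⁻¹.
Relative to high-spin t2g^3 e_g^1 (0 paired), the low-spin configuration has 1 additional pair, contributing +1 × 19790 = +19790 cm⁻¹.
Combining: -45920 + 19790 = -26130 cm⁻¹.

-26130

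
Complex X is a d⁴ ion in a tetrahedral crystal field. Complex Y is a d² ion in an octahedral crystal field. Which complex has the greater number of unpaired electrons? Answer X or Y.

X

X: With tetrahedral geometry the complex is necessarily high-spin; e^2 t2^2 → 4 unpaired.
Y: t₂g² eg⁰ → 2 unpaired.
So X has more unpaired electrons.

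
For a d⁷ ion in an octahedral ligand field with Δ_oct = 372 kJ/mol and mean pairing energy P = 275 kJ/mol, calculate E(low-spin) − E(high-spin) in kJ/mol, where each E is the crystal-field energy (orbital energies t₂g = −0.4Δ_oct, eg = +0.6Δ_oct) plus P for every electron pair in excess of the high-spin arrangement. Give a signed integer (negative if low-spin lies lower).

In the high-spin limit (t₂g⁵ eg²) the orbital term is -0.8Δ_oct = -298 kJ/mol, with no excess pairing.
For low-spin the configuration is t₂g⁶ eg¹: orbital energy -1.8 × 372 = -670 kJ/mol, and 1 additional pair relative to high-spin adds 275 kJ/mol, giving -395 kJ/mol.
Thus E(LS) − E(HS) = -97 kJ/mol.

-97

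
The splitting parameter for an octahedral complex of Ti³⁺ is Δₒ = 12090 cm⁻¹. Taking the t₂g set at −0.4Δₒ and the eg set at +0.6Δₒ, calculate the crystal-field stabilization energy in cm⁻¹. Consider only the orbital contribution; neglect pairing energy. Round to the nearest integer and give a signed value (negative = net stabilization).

Ti is in group 4, so Ti³⁺ is d¹ (4 − 3 = 1).
Configuration: t₂g¹ eg⁰.
Orbital CFSE = 1(-0.4) + 0(0.6) = -0.4Δₒ = -0.4 × 12090 = -4836 cm⁻¹.

-4836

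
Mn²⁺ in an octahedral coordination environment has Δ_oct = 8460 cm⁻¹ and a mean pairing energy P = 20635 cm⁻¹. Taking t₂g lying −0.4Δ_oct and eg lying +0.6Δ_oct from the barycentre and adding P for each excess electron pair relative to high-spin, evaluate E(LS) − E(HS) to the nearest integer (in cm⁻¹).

24350

Mn sits in group 7; removing 2 electrons leaves Mn²⁺ with 7 − 2 = 5 d electrons.
In the high-spin limit (t₂g³ eg²) the orbital term is 0.0Δ_oct = 0 cm⁻¹, with no excess pairing.
Low-spin t₂g⁵ eg⁰ gives -2.0Δ_oct = -16920 cm⁻¹, but forming 2 extra pairs costs 2P = 41270 cm⁻¹, so E(LS) = -16920 + 41270 = 24350 cm⁻¹.
E(LS) − E(HS) = 24350 − (0) = 24350 cm⁻¹.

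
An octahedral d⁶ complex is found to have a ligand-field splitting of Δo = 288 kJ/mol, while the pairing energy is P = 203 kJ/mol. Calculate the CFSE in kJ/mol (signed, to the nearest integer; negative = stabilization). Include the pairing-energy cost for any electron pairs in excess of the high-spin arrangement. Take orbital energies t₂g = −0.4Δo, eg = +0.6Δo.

Here Δo > P (288 > 203), so the low-spin state is favoured.
That gives t₂g⁶ eg⁰.
Orbital CFSE = -2.4Δo = -2.4 × 288 = -691 kJ/mol.
Excess pairs vs high-spin: 3 − 1 = 2; pairing cost = +406 kJ/mol.
Net CFSE = -691 + 406 = -285 kJ/mol.

-285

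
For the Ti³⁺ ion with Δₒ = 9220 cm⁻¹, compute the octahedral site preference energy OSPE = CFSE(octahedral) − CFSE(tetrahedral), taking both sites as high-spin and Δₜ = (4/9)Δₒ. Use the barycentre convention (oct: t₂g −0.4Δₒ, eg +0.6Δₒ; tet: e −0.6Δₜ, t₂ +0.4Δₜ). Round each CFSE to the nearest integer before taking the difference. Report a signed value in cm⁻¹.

Ti is in group 4, so Ti³⁺ is d¹ (4 − 3 = 1).
In an octahedral site d¹ (HS) is t₂g¹ eg⁰, giving CFSE(oct) = -0.4Δₒ = -3688 cm⁻¹.
In a tetrahedral site the filling is e¹ t₂⁰: CFSE(tet) = -0.6Δₜ = -0.6 × (4/9)(9220) = -2459 cm⁻¹.
Subtracting, OSPE = -3688 − (-2459) = -1229 cm⁻¹.

-1229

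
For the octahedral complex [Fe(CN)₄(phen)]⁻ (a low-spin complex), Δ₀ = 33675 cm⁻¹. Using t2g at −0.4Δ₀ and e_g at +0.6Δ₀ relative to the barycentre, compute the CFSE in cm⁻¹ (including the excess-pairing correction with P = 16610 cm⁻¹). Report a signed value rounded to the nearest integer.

-34130

Ligand charges: 4×(-1) from CN⁻ and 1×(+0) from phen sum to -4; with overall charge -1, Fe is +3.
Group 8 minus oxidation state +3 gives a d⁵ configuration for Fe³⁺.
Electron filling gives t2g^5 e_g^0.
Orbital CFSE = 5(-0.4) + 0(0.6) = -2.0Δ₀ = -2.0 × 33675 = -67350 cm⁻¹.
High-spin d⁵ would be t2g^3 e_g^2 with 0 pairs; low-spin has 2, so 2 excess pairs cost +2P = +33220 cm⁻¹.
Net CFSE = -67350 + 33220 = -34130 cm⁻¹.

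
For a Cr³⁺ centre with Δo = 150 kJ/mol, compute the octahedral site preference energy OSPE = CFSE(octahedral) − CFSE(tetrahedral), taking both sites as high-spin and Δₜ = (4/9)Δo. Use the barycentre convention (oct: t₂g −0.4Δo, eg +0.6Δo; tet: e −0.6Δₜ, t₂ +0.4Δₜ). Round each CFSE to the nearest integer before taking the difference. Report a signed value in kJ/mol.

-127

Cr sits in group 6; removing 3 electrons leaves Cr³⁺ with 6 − 3 = 3 d electrons.
In an octahedral site d³ (HS) is t2g^3 e_g^0, giving CFSE(oct) = -1.2Δo = -180 kJ/mol.
Tetrahedral: e^2 t2^1, CFSE = 2(−0.6) + 1(+0.4) = -0.8Δₜ = -0.8 × (4/9) × 150 = -53 kJ/mol.
Subtracting, OSPE = -180 − (-53) = -127 kJ/mol.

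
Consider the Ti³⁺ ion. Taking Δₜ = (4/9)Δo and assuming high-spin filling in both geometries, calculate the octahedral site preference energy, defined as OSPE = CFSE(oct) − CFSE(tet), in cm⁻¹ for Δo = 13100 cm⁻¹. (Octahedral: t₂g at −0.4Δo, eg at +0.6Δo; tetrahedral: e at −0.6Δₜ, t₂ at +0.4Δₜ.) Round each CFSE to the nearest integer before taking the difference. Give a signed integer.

-1747

Group 4 minus oxidation state +3 gives a d¹ configuration for Ti³⁺.
Octahedral high-spin t2g^1 e_g^0: CFSE = -0.4 × 13100 = -5240 cm⁻¹.
Tetrahedral e^1 t2^0 gives -0.6Δₜ = -0.6 × (4/9) × 13100 = -3493 cm⁻¹.
OSPE = CFSE(oct) − CFSE(tet) = -5240 − (-3493) = -1747 cm⁻¹.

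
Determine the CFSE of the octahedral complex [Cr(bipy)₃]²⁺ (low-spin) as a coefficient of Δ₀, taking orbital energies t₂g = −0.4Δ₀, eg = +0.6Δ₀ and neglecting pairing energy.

-1.6 Δ₀

bipy is neutral, so the +2 overall charge sits on Cr: oxidation state +2.
Group 6 minus oxidation state +2 gives a d⁴ configuration for Cr²⁺.
Configuration: t₂g⁴ eg⁰.
CFSE = 4(-0.4Δ₀) + 0(0.6Δ₀) = -1.6Δ₀ + 0.0Δ₀ = -1.6Δ₀.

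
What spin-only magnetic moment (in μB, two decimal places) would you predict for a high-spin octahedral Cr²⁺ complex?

4.90 μB

Cr²⁺: group 6, so d-count = 6 − 2 = 4.
Configuration: t2g^3 e_g^1 → 4 unpaired electrons.
μ(spin-only) = √[4(4+2)] = √24 ≈ 4.90 μB.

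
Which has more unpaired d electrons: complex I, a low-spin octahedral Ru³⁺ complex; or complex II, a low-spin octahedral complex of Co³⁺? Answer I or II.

I: Ru sits in group 8; removing 3 electrons leaves Ru³⁺ with 8 − 3 = 5 d electrons; t₂g⁵ eg⁰ → 1 unpaired.
II: Group 9 minus oxidation state +3 gives a d⁶ configuration for Co³⁺; t₂g⁶ eg⁰ → 0 unpaired.
So I has more unpaired electrons.

I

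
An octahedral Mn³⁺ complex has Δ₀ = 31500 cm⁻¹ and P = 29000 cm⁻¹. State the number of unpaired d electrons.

2

Group 7 minus oxidation state +3 gives a d⁴ configuration for Mn³⁺.
Since Δ₀ = 31500 cm⁻¹ > P = 29000 cm⁻¹, the complex adopts the low-spin configuration.
Filling d⁴ accordingly: t2g^4 e_g^0.
Unpaired electrons: 2.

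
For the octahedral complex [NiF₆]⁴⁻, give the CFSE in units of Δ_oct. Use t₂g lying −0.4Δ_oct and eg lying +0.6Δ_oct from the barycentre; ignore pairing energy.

Each F⁻ contributes -1; 6 × (-1) = -6. With overall charge -4, Ni is in the +2 oxidation state.
Ni sits in group 10; removing 2 electrons leaves Ni²⁺ with 10 − 2 = 8 d electrons.
For octahedral d⁸ the high- and low-spin configurations coincide.
Configuration: t₂g⁶ eg².
CFSE = 6(-0.4Δ_oct) + 2(0.6Δ_oct) = -2.4Δ_oct + 1.2Δ_oct = -1.2Δ_oct.

-1.2 Δ_oct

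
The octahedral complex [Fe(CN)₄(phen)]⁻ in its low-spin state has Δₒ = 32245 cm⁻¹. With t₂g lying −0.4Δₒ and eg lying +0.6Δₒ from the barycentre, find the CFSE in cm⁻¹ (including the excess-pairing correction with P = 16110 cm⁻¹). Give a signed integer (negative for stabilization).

-32270

Ligand charges: 4×(-1) from CN⁻ and 1×(+0) from phen sum to -4; with overall charge -1, Fe is +3.
Fe is in group 8, so Fe³⁺ is d⁵ (8 − 3 = 5).
Configuration: t₂g⁵ eg⁰.
Orbital CFSE = 5(-0.4) + 0(0.6) = -2.0Δₒ = -2.0 × 32245 = -64490 cm⁻¹.
Relative to high-spin t₂g³ eg² (0 paired), the low-spin configuration has 2 additional pairs, contributing +2 × 16110 = +32220 cm⁻¹.
Net CFSE = -64490 + 32220 = -32270 cm⁻¹.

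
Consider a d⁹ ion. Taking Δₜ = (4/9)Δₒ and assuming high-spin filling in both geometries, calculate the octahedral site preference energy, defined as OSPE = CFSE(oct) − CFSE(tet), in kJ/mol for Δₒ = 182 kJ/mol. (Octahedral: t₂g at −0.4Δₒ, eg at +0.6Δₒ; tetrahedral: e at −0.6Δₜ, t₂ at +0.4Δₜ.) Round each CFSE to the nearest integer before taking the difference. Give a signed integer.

-77

Octahedral (high-spin): t2g^6 e_g^3, CFSE = 6(−0.4) + 3(+0.6) = -0.6Δₒ = -0.6 × 182 = -109 kJ/mol.
Tetrahedral: e^4 t2^5, CFSE = 4(−0.6) + 5(+0.4) = -0.4Δₜ = -0.4 × (4/9) × 182 = -32 kJ/mol.
OSPE = -109 − (-32) = -77 kJ/mol.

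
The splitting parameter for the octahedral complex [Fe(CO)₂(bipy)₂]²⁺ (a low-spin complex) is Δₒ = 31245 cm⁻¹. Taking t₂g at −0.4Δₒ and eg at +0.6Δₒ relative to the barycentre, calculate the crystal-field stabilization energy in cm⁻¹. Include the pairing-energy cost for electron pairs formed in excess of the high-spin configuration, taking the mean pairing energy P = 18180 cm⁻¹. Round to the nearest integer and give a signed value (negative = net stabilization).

-38628

Ligand charges: 2×(+0) from CO and 2×(+0) from bipy sum to +0; with overall charge +2, Fe is +2.
Group 8 minus oxidation state +2 gives a d⁶ configuration for Fe²⁺.
The d⁶ electrons fill as t₂g⁶ eg⁰.
The orbital stabilization is -2.4Δₒ = -2.4 × 31245 = -74988 cm⁻¹.
Pairing penalty: 3 pairs vs 1 in the high-spin reference → 2 extra × P = 36360 cm⁻¹.
Net CFSE = -74988 + 36360 = -38628 cm⁻¹.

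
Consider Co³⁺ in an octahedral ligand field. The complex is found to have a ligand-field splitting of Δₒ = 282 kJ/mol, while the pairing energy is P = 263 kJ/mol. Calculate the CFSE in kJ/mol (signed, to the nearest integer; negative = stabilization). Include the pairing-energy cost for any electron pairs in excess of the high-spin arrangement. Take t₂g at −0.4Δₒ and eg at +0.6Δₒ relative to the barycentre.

Group 9 minus oxidation state +3 gives a d⁶ configuration for Co³⁺.
With Δₒ > P the complex is low-spin.
That gives t₂g⁶ eg⁰.
Orbital CFSE = -2.4Δₒ = -2.4 × 282 = -677 kJ/mol.
Excess pairs vs high-spin: 3 − 1 = 2; pairing cost = +526 kJ/mol.
Net CFSE = -677 + 526 = -151 kJ/mol.

-151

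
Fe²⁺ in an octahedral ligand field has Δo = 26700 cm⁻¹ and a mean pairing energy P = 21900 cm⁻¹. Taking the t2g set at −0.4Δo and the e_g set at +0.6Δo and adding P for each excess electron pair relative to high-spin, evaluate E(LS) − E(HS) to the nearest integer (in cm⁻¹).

Fe sits in group 8; removing 2 electrons leaves Fe²⁺ with 8 − 2 = 6 d electrons.
High-spin: t2g^4 e_g^2, CFSE = -0.4Δo = -10680 cm⁻¹.
Low-spin: t2g^6 e_g^0, orbital CFSE = -2.4Δo = -64080 cm⁻¹; plus 2 excess pairs × P = +43800 cm⁻¹; total -20280 cm⁻¹.
Thus E(LS) − E(HS) = -9600 cm⁻¹.

-9600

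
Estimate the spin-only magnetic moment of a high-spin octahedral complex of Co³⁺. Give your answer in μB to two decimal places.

4.90 μB

Group 9 minus oxidation state +3 gives a d⁶ configuration for Co³⁺.
Configuration: t₂g⁴ eg² → 4 unpaired electrons.
μ(spin-only) = √[4(4+2)] = √24 ≈ 4.90 μB.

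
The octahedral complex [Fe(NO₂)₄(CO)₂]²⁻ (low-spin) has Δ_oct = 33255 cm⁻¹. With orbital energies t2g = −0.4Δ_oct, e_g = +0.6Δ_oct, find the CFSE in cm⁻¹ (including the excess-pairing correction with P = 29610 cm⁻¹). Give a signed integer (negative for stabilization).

-20592

Ligand charges: 4×(-1) from NO₂⁻ and 2×(+0) from CO sum to -4; with overall charge -2, Fe is +2.
Fe sits in group 8; removing 2 electrons leaves Fe²⁺ with 8 − 2 = 6 d electrons.
The d⁶ electrons fill as t2g^6 e_g^0.
CFSE(orbital) = 6×(-0.4Δ_oct) + 0×(0.6Δ_oct) = -2.4Δ_oct; with Δ_oct = 33255 cm⁻¹ that is -79812 cm⁻¹.
Relative to high-spin t2g^4 e_g^2 (1 paired), the low-spin configuration has 2 additional pairs, contributing +2 × 29610 = +59220 cm⁻¹.
Net CFSE = -79812 + 59220 = -20592 cm⁻¹.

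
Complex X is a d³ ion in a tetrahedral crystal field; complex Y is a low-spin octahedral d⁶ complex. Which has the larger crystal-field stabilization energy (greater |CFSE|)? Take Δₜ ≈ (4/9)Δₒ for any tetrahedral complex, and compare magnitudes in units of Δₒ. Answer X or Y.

X: With tetrahedral geometry the complex is necessarily high-spin; e² t₂¹, CFSE = -0.8Δₜ ≈ -0.36Δₒ.
Y: t₂g⁶ eg⁰, CFSE = -2.4Δₒ.
So Y has the larger |CFSE|.

Y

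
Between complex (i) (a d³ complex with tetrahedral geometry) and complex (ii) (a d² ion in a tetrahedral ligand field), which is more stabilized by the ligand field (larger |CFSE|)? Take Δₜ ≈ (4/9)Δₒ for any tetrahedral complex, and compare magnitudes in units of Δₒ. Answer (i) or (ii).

(ii)

(i): Tetrahedral fields are weak (Δₜ ≈ 4/9 Δₒ), so electrons fill high-spin; e² t₂¹, CFSE = -0.8Δₜ ≈ -0.36Δₒ.
(ii): Tetrahedral fields are weak (Δₜ ≈ 4/9 Δₒ), so electrons fill high-spin; e^2 t2^0, CFSE = -1.2Δₜ ≈ -0.53Δₒ.
So (ii) has the larger |CFSE|.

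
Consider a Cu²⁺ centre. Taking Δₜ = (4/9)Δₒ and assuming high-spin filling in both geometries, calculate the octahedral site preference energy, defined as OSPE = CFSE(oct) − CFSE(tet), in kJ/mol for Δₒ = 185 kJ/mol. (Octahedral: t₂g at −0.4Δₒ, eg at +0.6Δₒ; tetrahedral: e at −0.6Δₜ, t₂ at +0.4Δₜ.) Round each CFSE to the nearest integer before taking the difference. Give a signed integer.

-78

Cu²⁺: group 11, so d-count = 11 − 2 = 9.
Octahedral high-spin t₂g⁶ eg³: CFSE = -0.6 × 185 = -111 kJ/mol.
Tetrahedral e⁴ t₂⁵ gives -0.4Δₜ = -0.4 × (4/9) × 185 = -33 kJ/mol.
OSPE = CFSE(oct) − CFSE(tet) = -111 − (-33) = -78 kJ/mol.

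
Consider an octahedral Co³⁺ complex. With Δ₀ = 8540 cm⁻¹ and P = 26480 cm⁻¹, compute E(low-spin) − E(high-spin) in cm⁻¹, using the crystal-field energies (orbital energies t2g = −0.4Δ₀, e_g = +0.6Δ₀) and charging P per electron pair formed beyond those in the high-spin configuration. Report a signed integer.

Co is in group 9, so Co³⁺ is d⁶ (9 − 3 = 6).
High-spin d⁶ fills as t2g^4 e_g^2 with CFSE 4(−0.4) + 2(+0.6) = -0.4Δ₀ = -3416 cm⁻¹.
Low-spin t2g^6 e_g^0 gives -2.4Δ₀ = -20496 cm⁻¹, but forming 2 extra pairs costs 2P = 52960 cm⁻¹, so E(LS) = -20496 + 52960 = 32464 cm⁻¹.
Thus E(LS) − E(HS) = 35880 cm⁻¹.

35880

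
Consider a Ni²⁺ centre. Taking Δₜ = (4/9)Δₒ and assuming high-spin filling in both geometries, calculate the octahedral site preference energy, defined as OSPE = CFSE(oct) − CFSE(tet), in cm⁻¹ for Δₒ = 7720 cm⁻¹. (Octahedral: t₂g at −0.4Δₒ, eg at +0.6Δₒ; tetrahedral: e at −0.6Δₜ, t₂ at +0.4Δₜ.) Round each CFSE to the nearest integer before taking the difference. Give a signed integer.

-6519

Ni is in group 10, so Ni²⁺ is d⁸ (10 − 2 = 8).
In an octahedral site d⁸ (HS) is t₂g⁶ eg², giving CFSE(oct) = -1.2Δₒ = -9264 cm⁻¹.
Tetrahedral: e⁴ t₂⁴, CFSE = 4(−0.6) + 4(+0.4) = -0.8Δₜ = -0.8 × (4/9) × 7720 = -2745 cm⁻¹.
Subtracting, OSPE = -9264 − (-2745) = -6519 cm⁻¹.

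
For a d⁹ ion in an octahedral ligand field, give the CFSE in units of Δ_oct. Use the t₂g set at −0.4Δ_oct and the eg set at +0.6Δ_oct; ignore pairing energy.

-0.6 Δ_oct

Configuration: t₂g⁶ eg³.
CFSE = 6(-0.4Δ_oct) + 3(0.6Δ_oct) = -2.4Δ_oct + 1.8Δ_oct = -0.6Δ_oct.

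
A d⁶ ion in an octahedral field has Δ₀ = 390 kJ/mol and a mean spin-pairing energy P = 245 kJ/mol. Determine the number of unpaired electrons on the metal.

Since Δ₀ = 390 kJ/mol > P = 245 kJ/mol, the complex adopts the low-spin configuration.
That gives t₂g⁶ eg⁰.
Unpaired electrons: 0.

0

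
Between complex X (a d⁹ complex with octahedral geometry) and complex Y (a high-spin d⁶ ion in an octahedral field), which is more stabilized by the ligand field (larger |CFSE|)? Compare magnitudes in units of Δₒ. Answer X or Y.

X: t2g^6 e_g^3, CFSE = -0.6Δₒ.
Y: t₂g⁴ eg², CFSE = -0.4Δₒ.
So X has the larger |CFSE|.

X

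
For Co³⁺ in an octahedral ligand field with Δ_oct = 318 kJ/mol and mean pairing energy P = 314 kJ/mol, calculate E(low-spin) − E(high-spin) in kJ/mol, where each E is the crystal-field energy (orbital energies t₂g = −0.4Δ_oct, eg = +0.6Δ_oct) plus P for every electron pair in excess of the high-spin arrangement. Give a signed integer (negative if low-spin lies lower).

Co³⁺: group 9, so d-count = 9 − 3 = 6.
High-spin d⁶ fills as t₂g⁴ eg² with CFSE 4(−0.4) + 2(+0.6) = -0.4Δ_oct = -127 kJ/mol.
Low-spin: t₂g⁶ eg⁰, orbital CFSE = -2.4Δ_oct = -763 kJ/mol; plus 2 excess pairs × P = +628 kJ/mol; total -135 kJ/mol.
Thus E(LS) − E(HS) = -8 kJ/mol.

-8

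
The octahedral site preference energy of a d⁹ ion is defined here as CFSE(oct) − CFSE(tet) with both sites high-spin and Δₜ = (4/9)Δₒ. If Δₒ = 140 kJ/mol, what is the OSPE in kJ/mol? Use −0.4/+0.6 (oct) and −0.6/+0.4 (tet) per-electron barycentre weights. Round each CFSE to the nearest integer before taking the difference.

Octahedral (high-spin): t2g^6 e_g^3, CFSE = 6(−0.4) + 3(+0.6) = -0.6Δₒ = -0.6 × 140 = -84 kJ/mol.
Tetrahedral: e^4 t2^5, CFSE = 4(−0.6) + 5(+0.4) = -0.4Δₜ = -0.4 × (4/9) × 140 = -25 kJ/mol.
OSPE = -84 − (-25) = -59 kJ/mol.

-59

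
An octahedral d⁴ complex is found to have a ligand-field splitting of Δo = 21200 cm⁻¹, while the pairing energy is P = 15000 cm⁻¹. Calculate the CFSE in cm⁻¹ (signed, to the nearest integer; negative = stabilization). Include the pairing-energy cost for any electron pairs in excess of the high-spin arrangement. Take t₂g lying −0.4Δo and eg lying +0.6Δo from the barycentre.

Here Δo > P (21200 > 15000), so the low-spin state is favoured.
That gives t₂g⁴ eg⁰.
Orbital CFSE = -1.6Δo = -1.6 × 21200 = -33920 cm⁻¹.
Excess pairs vs high-spin: 1 − 0 = 1; pairing cost = +15000 cm⁻¹.
Net CFSE = -33920 + 15000 = -18920 cm⁻¹.

-18920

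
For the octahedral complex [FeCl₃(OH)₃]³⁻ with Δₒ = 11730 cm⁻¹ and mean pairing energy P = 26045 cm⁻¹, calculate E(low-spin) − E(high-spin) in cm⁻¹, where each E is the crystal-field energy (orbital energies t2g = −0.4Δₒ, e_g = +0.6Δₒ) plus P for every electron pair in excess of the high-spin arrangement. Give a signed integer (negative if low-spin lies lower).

28630

Ligand charges: 3×(-1) from Cl⁻ and 3×(-1) from OH⁻ sum to -6; with overall charge -3, Fe is +3.
Fe is in group 8, so Fe³⁺ is d⁵ (8 − 3 = 5).
High-spin d⁵ fills as t2g^3 e_g^2 with CFSE 3(−0.4) + 2(+0.6) = 0.0Δₒ = 0 cm⁻¹.
Low-spin t2g^5 e_g^0 gives -2.0Δₒ = -23460 cm⁻¹, but forming 2 extra pairs costs 2P = 52090 cm⁻¹, so E(LS) = -23460 + 52090 = 28630 cm⁻¹.
E(LS) − E(HS) = 28630 − (0) = 28630 cm⁻¹.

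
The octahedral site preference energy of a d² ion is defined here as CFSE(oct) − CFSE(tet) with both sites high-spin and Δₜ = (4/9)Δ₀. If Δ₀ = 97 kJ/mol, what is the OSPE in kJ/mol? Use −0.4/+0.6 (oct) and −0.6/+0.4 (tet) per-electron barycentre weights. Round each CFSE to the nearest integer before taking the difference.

-26

In an octahedral site d² (HS) is t₂g² eg⁰, giving CFSE(oct) = -0.8Δ₀ = -78 kJ/mol.
Tetrahedral: e² t₂⁰, CFSE = 2(−0.6) + 0(+0.4) = -1.2Δₜ = -1.2 × (4/9) × 97 = -52 kJ/mol.
Subtracting, OSPE = -78 − (-52) = -26 kJ/mol.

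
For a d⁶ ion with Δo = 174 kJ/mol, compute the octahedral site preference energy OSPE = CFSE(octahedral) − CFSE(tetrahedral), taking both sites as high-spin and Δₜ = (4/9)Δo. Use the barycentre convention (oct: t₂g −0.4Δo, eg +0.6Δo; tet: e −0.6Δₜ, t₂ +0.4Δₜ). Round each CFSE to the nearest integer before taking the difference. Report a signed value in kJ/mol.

-24

Octahedral (high-spin): t₂g⁴ eg², CFSE = 4(−0.4) + 2(+0.6) = -0.4Δo = -0.4 × 174 = -70 kJ/mol.
Tetrahedral: e³ t₂³, CFSE = 3(−0.6) + 3(+0.4) = -0.6Δₜ = -0.6 × (4/9) × 174 = -46 kJ/mol.
OSPE = -70 − (-46) = -24 kJ/mol.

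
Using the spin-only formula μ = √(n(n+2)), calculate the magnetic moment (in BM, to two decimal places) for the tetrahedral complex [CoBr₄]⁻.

Each Br⁻ contributes -1; 4 × (-1) = -4. With overall charge -1, Co is in the +3 oxidation state.
Group 9 minus oxidation state +3 gives a d⁶ configuration for Co³⁺.
Tetrahedral fields are weak (Δₜ ≈ 4/9 Δₒ), so electrons fill high-spin.
Configuration: e³ t₂³ → 4 unpaired electrons.
μ(spin-only) = √[4(4+2)] = √24 ≈ 4.90 BM.

4.90 BM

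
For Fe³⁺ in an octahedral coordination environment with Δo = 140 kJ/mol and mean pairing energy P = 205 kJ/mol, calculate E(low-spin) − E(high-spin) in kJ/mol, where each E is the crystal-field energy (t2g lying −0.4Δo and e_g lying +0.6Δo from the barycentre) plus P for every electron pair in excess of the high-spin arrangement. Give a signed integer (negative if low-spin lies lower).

Group 8 minus oxidation state +3 gives a d⁵ configuration for Fe³⁺.
High-spin d⁵ fills as t2g^3 e_g^2 with CFSE 3(−0.4) + 2(+0.6) = 0.0Δo = 0 kJ/mol.
For low-spin the configuration is t2g^5 e_g^0: orbital energy -2.0 × 140 = -280 kJ/mol, and 2 additional pairs relative to high-spin add 410 kJ/mol, giving 130 kJ/mol.
E(LS) − E(HS) = 130 − (0) = 130 kJ/mol.

130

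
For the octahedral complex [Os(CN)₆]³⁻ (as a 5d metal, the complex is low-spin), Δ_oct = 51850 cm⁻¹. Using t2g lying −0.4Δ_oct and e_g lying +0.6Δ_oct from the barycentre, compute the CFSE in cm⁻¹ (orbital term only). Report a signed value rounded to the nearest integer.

Each CN⁻ contributes -1; 6 × (-1) = -6. With overall charge -3, Os is in the +3 oxidation state.
Os sits in group 8; removing 3 electrons leaves Os³⁺ with 8 − 3 = 5 d electrons.
The d⁵ electrons fill as t2g^5 e_g^0.
The orbital stabilization is -2.0Δ_oct = -2.0 × 51850 = -103700 cm⁻¹.

-103700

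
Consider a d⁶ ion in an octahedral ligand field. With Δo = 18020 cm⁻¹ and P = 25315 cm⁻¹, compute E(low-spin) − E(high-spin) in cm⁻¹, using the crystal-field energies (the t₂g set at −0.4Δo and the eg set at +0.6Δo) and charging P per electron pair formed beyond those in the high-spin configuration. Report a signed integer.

In the high-spin limit (t₂g⁴ eg²) the orbital term is -0.4Δo = -7208 cm⁻¹, with no excess pairing.
Low-spin: t₂g⁶ eg⁰, orbital CFSE = -2.4Δo = -43248 cm⁻¹; plus 2 excess pairs × P = +50630 cm⁻¹; total 7382 cm⁻¹.
Thus E(LS) − E(HS) = 14590 cm⁻¹.

14590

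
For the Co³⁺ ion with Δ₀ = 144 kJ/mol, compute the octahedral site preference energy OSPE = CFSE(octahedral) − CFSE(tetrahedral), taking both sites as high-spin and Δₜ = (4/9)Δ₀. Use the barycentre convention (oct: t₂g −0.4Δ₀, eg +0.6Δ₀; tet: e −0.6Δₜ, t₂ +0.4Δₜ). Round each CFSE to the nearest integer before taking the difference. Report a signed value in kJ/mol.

Co is in group 9, so Co³⁺ is d⁶ (9 − 3 = 6).
Octahedral high-spin t2g^4 e_g^2: CFSE = -0.4 × 144 = -58 kJ/mol.
Tetrahedral: e^3 t2^3, CFSE = 3(−0.6) + 3(+0.4) = -0.6Δₜ = -0.6 × (4/9) × 144 = -38 kJ/mol.
OSPE = -58 − (-38) = -20 kJ/mol.

-20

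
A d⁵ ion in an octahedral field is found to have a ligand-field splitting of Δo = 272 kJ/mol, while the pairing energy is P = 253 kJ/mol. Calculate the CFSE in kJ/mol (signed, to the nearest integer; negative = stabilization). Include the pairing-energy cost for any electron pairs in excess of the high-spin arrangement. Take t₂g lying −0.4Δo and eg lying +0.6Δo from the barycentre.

Δo > P, so pairing is preferred: the ground state is low-spin.
Filling d⁵ accordingly: t₂g⁵ eg⁰.
Orbital CFSE = -2.0Δo = -2.0 × 272 = -544 kJ/mol.
Excess pairs vs high-spin: 2 − 0 = 2; pairing cost = +506 kJ/mol.
Net CFSE = -544 + 506 = -38 kJ/mol.

-38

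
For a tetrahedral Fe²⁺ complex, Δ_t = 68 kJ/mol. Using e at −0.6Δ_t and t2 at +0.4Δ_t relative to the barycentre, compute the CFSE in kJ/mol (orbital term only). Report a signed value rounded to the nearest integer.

Fe sits in group 8; removing 2 electrons leaves Fe²⁺ with 8 − 2 = 6 d electrons.
With tetrahedral geometry the complex is necessarily high-spin.
The d⁶ electrons fill as e^3 t2^3.
The orbital stabilization is -0.6Δ_t = -0.6 × 68 = -41 kJ/mol.

-41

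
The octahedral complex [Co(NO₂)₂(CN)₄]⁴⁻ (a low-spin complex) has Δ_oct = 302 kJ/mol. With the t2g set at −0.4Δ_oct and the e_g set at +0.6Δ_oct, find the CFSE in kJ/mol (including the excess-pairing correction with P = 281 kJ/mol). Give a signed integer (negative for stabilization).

Ligand charges: 2×(-1) from NO₂⁻ and 4×(-1) from CN⁻ sum to -6; with overall charge -4, Co is +2.
Co sits in group 9; removing 2 electrons leaves Co²⁺ with 9 − 2 = 7 d electrons.
Configuration: t2g^6 e_g^1.
The orbital stabilization is -1.8Δ_oct = -1.8 × 302 = -544 kJ/mol.
High-spin d⁷ would be t2g^5 e_g^2 with 2 pairs; low-spin has 3, so 1 excess pair costs +1P = +281 kJ/mol.
Combining: -544 + 281 = -263 kJ/mol.

-263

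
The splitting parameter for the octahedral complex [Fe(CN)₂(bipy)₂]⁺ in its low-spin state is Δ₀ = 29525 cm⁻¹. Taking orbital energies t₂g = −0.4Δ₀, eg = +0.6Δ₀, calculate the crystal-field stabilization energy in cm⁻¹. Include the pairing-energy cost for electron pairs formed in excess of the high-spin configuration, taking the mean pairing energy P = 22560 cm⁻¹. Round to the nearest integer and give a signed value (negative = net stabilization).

-13930

Ligand charges: 2×(-1) from CN⁻ and 2×(+0) from bipy sum to -2; with overall charge +1, Fe is +3.
Group 8 minus oxidation state +3 gives a d⁵ configuration for Fe³⁺.
The d⁵ electrons fill as t₂g⁵ eg⁰.
CFSE(orbital) = 5×(-0.4Δ₀) + 0×(0.6Δ₀) = -2.0Δ₀; with Δ₀ = 29525 cm⁻¹ that is -59050 cm⁻¹.
Pairing penalty: 2 pairs vs 0 in the high-spin reference → 2 extra × P = 45120 cm⁻¹.
Overall CFSE = -59050 + 45120 = -13930 cm⁻¹.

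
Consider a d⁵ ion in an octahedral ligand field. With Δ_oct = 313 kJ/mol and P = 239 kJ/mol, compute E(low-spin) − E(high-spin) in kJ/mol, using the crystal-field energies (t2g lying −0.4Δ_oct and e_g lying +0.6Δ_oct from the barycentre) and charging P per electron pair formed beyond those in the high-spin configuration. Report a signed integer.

High-spin: t2g^3 e_g^2, CFSE = 0.0Δ_oct = 0 kJ/mol.
Low-spin t2g^5 e_g^0 gives -2.0Δ_oct = -626 kJ/mol, but forming 2 extra pairs costs 2P = 478 kJ/mol, so E(LS) = -626 + 478 = -148 kJ/mol.
The difference is -148 − (0) = -148 kJ/mol, so low-spin lies lower.

-148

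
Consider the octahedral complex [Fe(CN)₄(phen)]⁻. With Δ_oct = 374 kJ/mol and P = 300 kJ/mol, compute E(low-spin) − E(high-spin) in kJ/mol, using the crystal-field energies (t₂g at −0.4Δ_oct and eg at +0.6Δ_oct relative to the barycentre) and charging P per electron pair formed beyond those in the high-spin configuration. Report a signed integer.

-148

Ligand charges: 4×(-1) from CN⁻ and 1×(+0) from phen sum to -4; with overall charge -1, Fe is +3.
Fe³⁺: group 8, so d-count = 8 − 3 = 5.
High-spin: t₂g³ eg², CFSE = 0.0Δ_oct = 0 kJ/mol.
Low-spin: t₂g⁵ eg⁰, orbital CFSE = -2.0Δ_oct = -748 kJ/mol; plus 2 excess pairs × P = +600 kJ/mol; total -148 kJ/mol.
Thus E(LS) − E(HS) = -148 kJ/mol.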